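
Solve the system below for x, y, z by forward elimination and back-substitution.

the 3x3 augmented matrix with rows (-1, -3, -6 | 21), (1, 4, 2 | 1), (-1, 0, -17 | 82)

Forward elimination on [A|b]:
R2 <- R2 - (-1)*R1:  [  0   1  -4  22 ]
R3 <- R3 - (1)*R1:  [   0    3  -11   61 ]
R3 <- R3 - (3)*R2:  [  0   0   1  -5 ]
Row echelon form:
[ -1  -3  -6  |  21 ]
[  0   1  -4  |  22 ]
[  0   0   1  |  -5 ]
Back-substitution:
z = (-5) / 1 = -5
y = (22 - (-4)*(-5)) / 1 = 2
x = (21 - (-3)*(2) - (-6)*(-5)) / -1 = 3

(3, 2, -5)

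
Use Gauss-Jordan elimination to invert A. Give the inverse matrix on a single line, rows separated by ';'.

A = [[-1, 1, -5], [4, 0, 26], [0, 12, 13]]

inverse = [-78/5 -73/20 13/10; -13/5 -13/20 3/10; 12/5 3/5 -1/5]

Gauss-Jordan on [A | I]:
R1 <- (1/-1)*R1:  [  1  -1   5  |  -1   0   0 ]
R2 <- R2 - (4)*R1:  [ 0  4  6  |  4  1  0 ]
R2 <- (1/4)*R2:  [   0    1  3/2  |    1  1/4    0 ]
R1 <- R1 - (-1)*R2:  [    1     0  13/2  |     0   1/4     0 ]
R3 <- R3 - (12)*R2:  [   0    0   -5  |  -12   -3    1 ]
R3 <- (1/-5)*R3:  [    0     0     1  |  12/5   3/5  -1/5 ]
R1 <- R1 - (13/2)*R3:  [      1       0       0  |   -78/5  -73/20   13/10 ]
R2 <- R2 - (3/2)*R3:  [      0       1       0  |   -13/5  -13/20    3/10 ]
Right block of [I | A^{-1}] is the inverse:
[ -78/5  -73/20  13/10 ]
[ -13/5  -13/20   3/10 ]
[  12/5     3/5   -1/5 ]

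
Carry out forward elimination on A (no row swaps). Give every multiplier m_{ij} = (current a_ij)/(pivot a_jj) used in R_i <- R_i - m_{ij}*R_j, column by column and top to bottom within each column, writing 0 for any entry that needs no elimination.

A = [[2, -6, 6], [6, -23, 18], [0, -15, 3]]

multipliers: 3, 0, 3

Forward elimination:
R2 <- R2 - (3)*R1:  [  0  -5   0 ]
R3: entry in column 1 is already 0 -> m_{31} = 0 (no row operation needed)
R3 <- R3 - (3)*R2:  [ 0  0  3 ]
Multipliers (in order of application): m_{21} = 3, m_{31} = 0, m_{32} = 3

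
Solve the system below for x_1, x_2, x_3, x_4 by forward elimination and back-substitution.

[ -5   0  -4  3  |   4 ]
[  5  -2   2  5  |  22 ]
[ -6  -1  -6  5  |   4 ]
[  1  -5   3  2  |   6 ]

Forward elimination on [A|b]:
R2 <- R2 - (-1)*R1:  [  0  -2  -2   8  26 ]
R3 <- R3 - (6/5)*R1:  [    0    -1  -6/5   7/5  -4/5 ]
R4 <- R4 - (-1/5)*R1:  [    0    -5  11/5  13/5  34/5 ]
R3 <- R3 - (1/2)*R2:  [     0      0   -1/5  -13/5  -69/5 ]
R4 <- R4 - (5/2)*R2:  [      0       0    36/5   -87/5  -291/5 ]
R4 <- R4 - (-36)*R3:  [    0     0     0  -111  -555 ]
Row echelon form:
[ -5   0    -4      3  |      4 ]
[  0  -2    -2      8  |     26 ]
[  0   0  -1/5  -13/5  |  -69/5 ]
[  0   0     0   -111  |   -555 ]
Back-substitution:
x_4 = (-555) / -111 = 5
x_3 = (-69/5 - (-13/5)*(5)) / (-1/5) = 4
x_2 = (26 - (-2)*(4) - (8)*(5)) / -2 = 3
x_1 = (4 - (-4)*(4) - (3)*(5)) / -5 = -1

(-1, 3, 4, 5)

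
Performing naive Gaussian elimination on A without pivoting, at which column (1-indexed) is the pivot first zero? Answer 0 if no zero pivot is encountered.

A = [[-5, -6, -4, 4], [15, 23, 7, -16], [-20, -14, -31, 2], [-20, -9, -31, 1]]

first zero-pivot column = 0

Naive forward elimination:
R2 <- R2 - (-3)*R1:  [  0   5  -5  -4 ]
R3 <- R3 - (4)*R1:  [   0   10  -15  -14 ]
R4 <- R4 - (4)*R1:  [   0   15  -15  -15 ]
R3 <- R3 - (2)*R2:  [  0   0  -5  -6 ]
R4 <- R4 - (3)*R2:  [  0   0   0  -3 ]
All pivots nonzero; naive elimination completes without hitting a zero pivot.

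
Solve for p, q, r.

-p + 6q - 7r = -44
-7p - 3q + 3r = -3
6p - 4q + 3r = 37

Forward elimination on [A|b]:
R2 <- R2 - (7)*R1:  [   0  -45   52  305 ]
R3 <- R3 - (-6)*R1:  [    0    32   -39  -227 ]
R3 <- R3 - (-32/45)*R2:  [      0       0  -91/45   -91/9 ]
Row echelon form:
[ -1    6      -7  |    -44 ]
[  0  -45      52  |    305 ]
[  0    0  -91/45  |  -91/9 ]
Back-substitution:
r = (-91/9) / (-91/45) = 5
q = (305 - (52)*(5)) / -45 = -1
p = (-44 - (6)*(-1) - (-7)*(5)) / -1 = 3

(3, -1, 5)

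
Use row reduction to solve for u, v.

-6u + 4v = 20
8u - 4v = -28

Forward elimination on [A|b]:
R2 <- R2 - (-4/3)*R1:  [    0   4/3  -4/3 ]
Row echelon form:
[ -6    4  |    20 ]
[  0  4/3  |  -4/3 ]
Back-substitution:
v = (-4/3) / (4/3) = -1
u = (20 - (4)*(-1)) / -6 = -4

(-4, -1)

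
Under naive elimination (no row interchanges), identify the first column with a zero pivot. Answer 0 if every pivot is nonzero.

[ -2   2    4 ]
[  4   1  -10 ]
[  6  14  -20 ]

Naive forward elimination:
R2 <- R2 - (-2)*R1:  [  0   5  -2 ]
R3 <- R3 - (-3)*R1:  [  0  20  -8 ]
R3 <- R3 - (4)*R2:  [ 0  0  0 ]
Matrix at this point:
[ -2  2   4 ]
[  0  5  -2 ]
[  0  0   0 ]
Pivot entry (3,3) in the last row is zero and there are no rows below to swap with -> zero pivot in column 3 (A is singular).

first zero-pivot column = 3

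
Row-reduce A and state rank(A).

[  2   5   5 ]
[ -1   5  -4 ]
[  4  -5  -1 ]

rank(A) = 3

Row reduction:
R2 <- R2 - (-1/2)*R1:  [    0  15/2  -3/2 ]
R3 <- R3 - (2)*R1:  [   0  -15  -11 ]
R3 <- R3 - (-2)*R2:  [   0    0  -14 ]
Row echelon form:
[ 2     5     5 ]
[ 0  15/2  -3/2 ]
[ 0     0   -14 ]
Nonzero rows / pivot columns: 3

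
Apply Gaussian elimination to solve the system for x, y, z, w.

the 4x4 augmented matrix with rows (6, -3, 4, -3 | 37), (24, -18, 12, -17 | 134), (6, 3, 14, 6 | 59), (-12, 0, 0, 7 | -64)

Forward elimination on [A|b]:
R2 <- R2 - (4)*R1:  [   0   -6   -4   -5  -14 ]
R3 <- R3 - (1)*R1:  [  0   6  10   9  22 ]
R4 <- R4 - (-2)*R1:  [  0  -6   8   1  10 ]
R3 <- R3 - (-1)*R2:  [ 0  0  6  4  8 ]
R4 <- R4 - (1)*R2:  [  0   0  12   6  24 ]
R4 <- R4 - (2)*R3:  [  0   0   0  -2   8 ]
Row echelon form:
[ 6  -3   4  -3  |   37 ]
[ 0  -6  -4  -5  |  -14 ]
[ 0   0   6   4  |    8 ]
[ 0   0   0  -2  |    8 ]
Back-substitution:
w = (8) / -2 = -4
z = (8 - (4)*(-4)) / 6 = 4
y = (-14 - (-4)*(4) - (-5)*(-4)) / -6 = 3
x = (37 - (-3)*(3) - (4)*(4) - (-3)*(-4)) / 6 = 3

(3, 3, 4, -4)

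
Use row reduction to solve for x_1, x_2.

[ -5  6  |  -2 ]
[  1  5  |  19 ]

(4, 3)

Forward elimination on [A|b]:
R2 <- R2 - (-1/5)*R1:  [    0  31/5  93/5 ]
Row echelon form:
[ -5     6  |    -2 ]
[  0  31/5  |  93/5 ]
Back-substitution:
x_2 = (93/5) / (31/5) = 3
x_1 = (-2 - (6)*(3)) / -5 = 4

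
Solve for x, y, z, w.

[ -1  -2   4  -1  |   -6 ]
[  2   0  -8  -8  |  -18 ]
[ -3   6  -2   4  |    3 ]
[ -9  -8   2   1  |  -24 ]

(3, 0, 0, 3)

Forward elimination on [A|b]:
R2 <- R2 - (-2)*R1:  [   0   -4    0  -10  -30 ]
R3 <- R3 - (3)*R1:  [   0   12  -14    7   21 ]
R4 <- R4 - (9)*R1:  [   0   10  -34   10   30 ]
R3 <- R3 - (-3)*R2:  [   0    0  -14  -23  -69 ]
R4 <- R4 - (-5/2)*R2:  [   0    0  -34  -15  -45 ]
R4 <- R4 - (17/7)*R3:  [     0      0      0  286/7  858/7 ]
Row echelon form:
[ -1  -2    4     -1  |     -6 ]
[  0  -4    0    -10  |    -30 ]
[  0   0  -14    -23  |    -69 ]
[  0   0    0  286/7  |  858/7 ]
Back-substitution:
w = (858/7) / (286/7) = 3
z = (-69 - (-23)*(3)) / -14 = 0
y = (-30 - (-10)*(3)) / -4 = 0
x = (-6 - (-2)*(0) - (4)*(0) - (-1)*(3)) / -1 = 3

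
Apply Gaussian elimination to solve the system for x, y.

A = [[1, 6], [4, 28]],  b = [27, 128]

(-3, 5)

Forward elimination on [A|b]:
R2 <- R2 - (4)*R1:  [  0   4  20 ]
Row echelon form:
[ 1  6  |  27 ]
[ 0  4  |  20 ]
Back-substitution:
y = (20) / 4 = 5
x = (27 - (6)*(5)) / 1 = -3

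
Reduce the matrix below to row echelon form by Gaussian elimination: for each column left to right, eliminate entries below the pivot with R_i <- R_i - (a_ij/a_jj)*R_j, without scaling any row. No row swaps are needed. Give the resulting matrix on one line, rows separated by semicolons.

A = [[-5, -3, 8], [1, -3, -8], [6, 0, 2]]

REF = [-5 -3 8; 0 -18/5 -32/5; 0 0 18]

Forward elimination:
R2 <- R2 - (-1/5)*R1:  [     0  -18/5  -32/5 ]
R3 <- R3 - (-6/5)*R1:  [     0  -18/5   58/5 ]
R3 <- R3 - (1)*R2:  [  0   0  18 ]
Row echelon form:
[ -5     -3      8 ]
[  0  -18/5  -32/5 ]
[  0      0     18 ]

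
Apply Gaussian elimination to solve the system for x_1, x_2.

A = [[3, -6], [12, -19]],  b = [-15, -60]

Forward elimination on [A|b]:
R2 <- R2 - (4)*R1:  [ 0  5  0 ]
Row echelon form:
[ 3  -6  |  -15 ]
[ 0   5  |    0 ]
Back-substitution:
x_2 = (0) / 5 = 0
x_1 = (-15 - (-6)*(0)) / 3 = -5

(-5, 0)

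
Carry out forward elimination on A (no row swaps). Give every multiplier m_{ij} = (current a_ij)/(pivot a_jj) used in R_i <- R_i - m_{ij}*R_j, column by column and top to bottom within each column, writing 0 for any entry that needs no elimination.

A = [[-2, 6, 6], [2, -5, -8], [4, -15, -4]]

multipliers: -1, -2, -3

Forward elimination:
R2 <- R2 - (-1)*R1:  [  0   1  -2 ]
R3 <- R3 - (-2)*R1:  [  0  -3   8 ]
R3 <- R3 - (-3)*R2:  [ 0  0  2 ]
Multipliers (in order of application): m_{21} = -1, m_{31} = -2, m_{32} = -3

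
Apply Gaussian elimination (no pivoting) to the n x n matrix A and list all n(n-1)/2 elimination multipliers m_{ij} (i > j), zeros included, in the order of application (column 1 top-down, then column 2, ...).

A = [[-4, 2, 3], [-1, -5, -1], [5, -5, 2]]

Forward elimination:
R2 <- R2 - (1/4)*R1:  [     0  -11/2   -7/4 ]
R3 <- R3 - (-5/4)*R1:  [    0  -5/2  23/4 ]
R3 <- R3 - (5/11)*R2:  [     0      0  72/11 ]
Multipliers (in order of application): m_{21} = 1/4, m_{31} = -5/4, m_{32} = 5/11

multipliers: 1/4, -5/4, 5/11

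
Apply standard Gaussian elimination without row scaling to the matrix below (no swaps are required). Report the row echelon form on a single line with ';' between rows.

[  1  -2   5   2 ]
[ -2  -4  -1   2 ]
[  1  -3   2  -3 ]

Forward elimination:
R2 <- R2 - (-2)*R1:  [  0  -8   9   6 ]
R3 <- R3 - (1)*R1:  [  0  -1  -3  -5 ]
R3 <- R3 - (1/8)*R2:  [     0      0  -33/8  -23/4 ]
Row echelon form:
[ 1  -2      5      2 ]
[ 0  -8      9      6 ]
[ 0   0  -33/8  -23/4 ]

REF = [1 -2 5 2; 0 -8 9 6; 0 0 -33/8 -23/4]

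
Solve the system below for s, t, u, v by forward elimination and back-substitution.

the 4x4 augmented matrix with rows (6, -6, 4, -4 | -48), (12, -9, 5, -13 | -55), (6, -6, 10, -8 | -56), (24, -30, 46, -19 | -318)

(-5, 3, -4, -4)

Forward elimination on [A|b]:
R2 <- R2 - (2)*R1:  [  0   3  -3  -5  41 ]
R3 <- R3 - (1)*R1:  [  0   0   6  -4  -8 ]
R4 <- R4 - (4)*R1:  [    0    -6    30    -3  -126 ]
R4 <- R4 - (-2)*R2:  [   0    0   24  -13  -44 ]
R4 <- R4 - (4)*R3:  [   0    0    0    3  -12 ]
Row echelon form:
[ 6  -6   4  -4  |  -48 ]
[ 0   3  -3  -5  |   41 ]
[ 0   0   6  -4  |   -8 ]
[ 0   0   0   3  |  -12 ]
Back-substitution:
v = (-12) / 3 = -4
u = (-8 - (-4)*(-4)) / 6 = -4
t = (41 - (-3)*(-4) - (-5)*(-4)) / 3 = 3
s = (-48 - (-6)*(3) - (4)*(-4) - (-4)*(-4)) / 6 = -5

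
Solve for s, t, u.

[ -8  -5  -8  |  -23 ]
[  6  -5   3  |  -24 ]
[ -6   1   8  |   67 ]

Forward elimination on [A|b]:
R2 <- R2 - (-3/4)*R1:  [      0   -35/4      -3  -165/4 ]
R3 <- R3 - (3/4)*R1:  [     0   19/4     14  337/4 ]
R3 <- R3 - (-19/35)*R2:  [      0       0  433/35   433/7 ]
Row echelon form:
[ -8     -5      -8  |     -23 ]
[  0  -35/4      -3  |  -165/4 ]
[  0      0  433/35  |   433/7 ]
Back-substitution:
u = (433/7) / (433/35) = 5
t = (-165/4 - (-3)*(5)) / (-35/4) = 3
s = (-23 - (-5)*(3) - (-8)*(5)) / -8 = -4

(-4, 3, 5)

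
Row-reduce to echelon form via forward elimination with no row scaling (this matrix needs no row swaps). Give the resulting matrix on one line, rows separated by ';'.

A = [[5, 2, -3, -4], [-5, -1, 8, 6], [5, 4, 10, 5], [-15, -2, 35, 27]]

Forward elimination:
R2 <- R2 - (-1)*R1:  [ 0  1  5  2 ]
R3 <- R3 - (1)*R1:  [  0   2  13   9 ]
R4 <- R4 - (-3)*R1:  [  0   4  26  15 ]
R3 <- R3 - (2)*R2:  [ 0  0  3  5 ]
R4 <- R4 - (4)*R2:  [ 0  0  6  7 ]
R4 <- R4 - (2)*R3:  [  0   0   0  -3 ]
Row echelon form:
[ 5  2  -3  -4 ]
[ 0  1   5   2 ]
[ 0  0   3   5 ]
[ 0  0   0  -3 ]

REF = [5 2 -3 -4; 0 1 5 2; 0 0 3 5; 0 0 0 -3]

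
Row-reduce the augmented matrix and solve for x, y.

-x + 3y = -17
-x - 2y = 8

(2, -5)

Forward elimination on [A|b]:
R2 <- R2 - (1)*R1:  [  0  -5  25 ]
Row echelon form:
[ -1   3  |  -17 ]
[  0  -5  |   25 ]
Back-substitution:
y = (25) / -5 = -5
x = (-17 - (3)*(-5)) / -1 = 2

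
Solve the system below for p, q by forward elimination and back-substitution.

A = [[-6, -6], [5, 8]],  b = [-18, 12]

Forward elimination on [A|b]:
R2 <- R2 - (-5/6)*R1:  [  0   3  -3 ]
Row echelon form:
[ -6  -6  |  -18 ]
[  0   3  |   -3 ]
Back-substitution:
q = (-3) / 3 = -1
p = (-18 - (-6)*(-1)) / -6 = 4

(4, -1)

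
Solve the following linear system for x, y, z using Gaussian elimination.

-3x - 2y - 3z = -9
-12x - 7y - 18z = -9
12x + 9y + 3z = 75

Forward elimination on [A|b]:
R2 <- R2 - (4)*R1:  [  0   1  -6  27 ]
R3 <- R3 - (-4)*R1:  [  0   1  -9  39 ]
R3 <- R3 - (1)*R2:  [  0   0  -3  12 ]
Row echelon form:
[ -3  -2  -3  |  -9 ]
[  0   1  -6  |  27 ]
[  0   0  -3  |  12 ]
Back-substitution:
z = (12) / -3 = -4
y = (27 - (-6)*(-4)) / 1 = 3
x = (-9 - (-2)*(3) - (-3)*(-4)) / -3 = 5

(5, 3, -4)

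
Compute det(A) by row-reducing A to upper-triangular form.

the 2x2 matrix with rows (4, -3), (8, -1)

Forward elimination:
R2 <- R2 - (2)*R1:  [ 0  5 ]
Upper-triangular form:
[ 4  -3 ]
[ 0   5 ]
det(A) = (-1)^0 * (4) * (5) = 20  (0 row swaps -> sign +1)

det(A) = 20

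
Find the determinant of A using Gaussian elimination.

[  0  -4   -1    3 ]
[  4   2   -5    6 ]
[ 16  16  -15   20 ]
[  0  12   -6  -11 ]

det(A) = 192

Forward elimination:
R1 <-> R2   (pivot in column 1 was zero)
[  4   2   -5    6 ]
[  0  -4   -1    3 ]
[ 16  16  -15   20 ]
[  0  12   -6  -11 ]
R3 <- R3 - (4)*R1:  [  0   8   5  -4 ]
R3 <- R3 - (-2)*R2:  [ 0  0  3  2 ]
R4 <- R4 - (-3)*R2:  [  0   0  -9  -2 ]
R4 <- R4 - (-3)*R3:  [ 0  0  0  4 ]
Upper-triangular form:
[ 4   2  -5  6 ]
[ 0  -4  -1  3 ]
[ 0   0   3  2 ]
[ 0   0   0  4 ]
det(A) = (-1)^1 * (4) * (-4) * (3) * (4) = 192  (1 row swap -> sign -1)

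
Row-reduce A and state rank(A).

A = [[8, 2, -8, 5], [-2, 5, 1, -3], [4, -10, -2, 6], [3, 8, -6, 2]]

Row reduction:
R2 <- R2 - (-1/4)*R1:  [    0  11/2    -1  -7/4 ]
R3 <- R3 - (1/2)*R1:  [   0  -11    2  7/2 ]
R4 <- R4 - (3/8)*R1:  [    0  29/4    -3   1/8 ]
R3 <- R3 - (-2)*R2:  [ 0  0  0  0 ]
R4 <- R4 - (29/22)*R2:  [      0       0  -37/22  107/44 ]
R3 <-> R4   (pivot in column 3 was zero)
[ 8     2      -8       5 ]
[ 0  11/2      -1    -7/4 ]
[ 0     0  -37/22  107/44 ]
[ 0     0       0       0 ]
Row echelon form:
[ 8     2      -8       5 ]
[ 0  11/2      -1    -7/4 ]
[ 0     0  -37/22  107/44 ]
[ 0     0       0       0 ]
Nonzero rows / pivot columns: 3

rank(A) = 3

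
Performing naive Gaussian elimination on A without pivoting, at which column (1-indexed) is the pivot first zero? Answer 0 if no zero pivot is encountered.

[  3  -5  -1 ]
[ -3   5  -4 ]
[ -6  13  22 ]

first zero-pivot column = 2

Naive forward elimination:
R2 <- R2 - (-1)*R1:  [  0   0  -5 ]
R3 <- R3 - (-2)*R1:  [  0   3  20 ]
Matrix at this point:
[ 3  -5  -1 ]
[ 0   0  -5 ]
[ 0   3  20 ]
Pivot entry (2,2) is zero but row 3 has 3 in column 2 -> naive elimination stops; a row interchange (e.g. R2 <-> R3) would be required here.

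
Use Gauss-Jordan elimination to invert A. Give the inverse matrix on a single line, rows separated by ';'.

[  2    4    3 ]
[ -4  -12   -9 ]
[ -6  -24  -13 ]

Gauss-Jordan on [A | I]:
R1 <- (1/2)*R1:  [   1    2  3/2  |  1/2    0    0 ]
R2 <- R2 - (-4)*R1:  [  0  -4  -3  |   2   1   0 ]
R3 <- R3 - (-6)*R1:  [   0  -12   -4  |    3    0    1 ]
R2 <- (1/-4)*R2:  [    0     1   3/4  |  -1/2  -1/4     0 ]
R1 <- R1 - (2)*R2:  [   1    0    0  |  3/2  1/2    0 ]
R3 <- R3 - (-12)*R2:  [  0   0   5  |  -3  -3   1 ]
R3 <- (1/5)*R3:  [    0     0     1  |  -3/5  -3/5   1/5 ]
R2 <- R2 - (3/4)*R3:  [     0      1      0  |  -1/20    1/5  -3/20 ]
Right block of [I | A^{-1}] is the inverse:
[   3/2   1/2      0 ]
[ -1/20   1/5  -3/20 ]
[  -3/5  -3/5    1/5 ]

inverse = [3/2 1/2 0; -1/20 1/5 -3/20; -3/5 -3/5 1/5]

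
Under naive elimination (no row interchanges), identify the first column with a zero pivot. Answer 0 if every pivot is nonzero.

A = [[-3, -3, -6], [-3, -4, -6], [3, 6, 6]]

first zero-pivot column = 3

Naive forward elimination:
R2 <- R2 - (1)*R1:  [  0  -1   0 ]
R3 <- R3 - (-1)*R1:  [ 0  3  0 ]
R3 <- R3 - (-3)*R2:  [ 0  0  0 ]
Matrix at this point:
[ -3  -3  -6 ]
[  0  -1   0 ]
[  0   0   0 ]
Pivot entry (3,3) in the last row is zero and there are no rows below to swap with -> zero pivot in column 3 (A is singular).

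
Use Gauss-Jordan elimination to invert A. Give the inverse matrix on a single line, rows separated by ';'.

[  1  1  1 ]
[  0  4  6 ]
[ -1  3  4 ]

Gauss-Jordan on [A | I]:
R3 <- R3 - (-1)*R1:  [ 0  4  5  |  1  0  1 ]
R2 <- (1/4)*R2:  [   0    1  3/2  |    0  1/4    0 ]
R1 <- R1 - (1)*R2:  [    1     0  -1/2  |     1  -1/4     0 ]
R3 <- R3 - (4)*R2:  [  0   0  -1  |   1  -1   1 ]
R3 <- (1/-1)*R3:  [  0   0   1  |  -1   1  -1 ]
R1 <- R1 - (-1/2)*R3:  [    1     0     0  |   1/2   1/4  -1/2 ]
R2 <- R2 - (3/2)*R3:  [    0     1     0  |   3/2  -5/4   3/2 ]
Right block of [I | A^{-1}] is the inverse:
[ 1/2   1/4  -1/2 ]
[ 3/2  -5/4   3/2 ]
[  -1     1    -1 ]

inverse = [1/2 1/4 -1/2; 3/2 -5/4 3/2; -1 1 -1]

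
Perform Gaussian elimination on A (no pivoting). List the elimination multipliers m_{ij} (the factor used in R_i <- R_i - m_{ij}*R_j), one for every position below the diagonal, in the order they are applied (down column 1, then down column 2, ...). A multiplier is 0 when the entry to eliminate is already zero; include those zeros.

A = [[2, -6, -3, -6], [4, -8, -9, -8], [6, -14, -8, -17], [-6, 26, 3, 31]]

multipliers: 2, 3, -3, 1, 2, 0

Forward elimination:
R2 <- R2 - (2)*R1:  [  0   4  -3   4 ]
R3 <- R3 - (3)*R1:  [ 0  4  1  1 ]
R4 <- R4 - (-3)*R1:  [  0   8  -6  13 ]
R3 <- R3 - (1)*R2:  [  0   0   4  -3 ]
R4 <- R4 - (2)*R2:  [ 0  0  0  5 ]
R4: entry in column 3 is already 0 -> m_{43} = 0 (no row operation needed)
Multipliers (in order of application): m_{21} = 2, m_{31} = 3, m_{41} = -3, m_{32} = 1, m_{42} = 2, m_{43} = 0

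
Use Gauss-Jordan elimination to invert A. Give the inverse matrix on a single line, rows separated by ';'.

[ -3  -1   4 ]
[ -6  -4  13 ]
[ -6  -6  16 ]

inverse = [-7/6 2/3 -1/4; -3/2 2 -5/4; -1 1 -1/2]

Gauss-Jordan on [A | I]:
R1 <- (1/-3)*R1:  [    1   1/3  -4/3  |  -1/3     0     0 ]
R2 <- R2 - (-6)*R1:  [  0  -2   5  |  -2   1   0 ]
R3 <- R3 - (-6)*R1:  [  0  -4   8  |  -2   0   1 ]
R2 <- (1/-2)*R2:  [    0     1  -5/2  |     1  -1/2     0 ]
R1 <- R1 - (1/3)*R2:  [    1     0  -1/2  |  -2/3   1/6     0 ]
R3 <- R3 - (-4)*R2:  [  0   0  -2  |   2  -2   1 ]
R3 <- (1/-2)*R3:  [    0     0     1  |    -1     1  -1/2 ]
R1 <- R1 - (-1/2)*R3:  [    1     0     0  |  -7/6   2/3  -1/4 ]
R2 <- R2 - (-5/2)*R3:  [    0     1     0  |  -3/2     2  -5/4 ]
Right block of [I | A^{-1}] is the inverse:
[ -7/6  2/3  -1/4 ]
[ -3/2    2  -5/4 ]
[   -1    1  -1/2 ]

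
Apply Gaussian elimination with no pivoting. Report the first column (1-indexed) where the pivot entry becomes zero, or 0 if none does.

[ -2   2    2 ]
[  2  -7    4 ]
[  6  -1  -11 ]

Naive forward elimination:
R2 <- R2 - (-1)*R1:  [  0  -5   6 ]
R3 <- R3 - (-3)*R1:  [  0   5  -5 ]
R3 <- R3 - (-1)*R2:  [ 0  0  1 ]
All pivots nonzero; naive elimination completes without hitting a zero pivot.

first zero-pivot column = 0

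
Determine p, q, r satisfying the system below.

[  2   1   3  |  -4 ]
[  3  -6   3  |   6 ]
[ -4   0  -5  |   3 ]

(3, -1, -3)

Forward elimination on [A|b]:
R2 <- R2 - (3/2)*R1:  [     0  -15/2   -3/2     12 ]
R3 <- R3 - (-2)*R1:  [  0   2   1  -5 ]
R3 <- R3 - (-4/15)*R2:  [    0     0   3/5  -9/5 ]
Row echelon form:
[ 2      1     3  |    -4 ]
[ 0  -15/2  -3/2  |    12 ]
[ 0      0   3/5  |  -9/5 ]
Back-substitution:
r = (-9/5) / (3/5) = -3
q = (12 - (-3/2)*(-3)) / (-15/2) = -1
p = (-4 - (1)*(-1) - (3)*(-3)) / 2 = 3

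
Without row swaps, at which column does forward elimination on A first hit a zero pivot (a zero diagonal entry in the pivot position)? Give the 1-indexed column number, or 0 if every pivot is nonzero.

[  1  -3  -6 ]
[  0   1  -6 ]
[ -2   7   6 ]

first zero-pivot column = 3

Naive forward elimination:
R3 <- R3 - (-2)*R1:  [  0   1  -6 ]
R3 <- R3 - (1)*R2:  [ 0  0  0 ]
Matrix at this point:
[ 1  -3  -6 ]
[ 0   1  -6 ]
[ 0   0   0 ]
Pivot entry (3,3) in the last row is zero and there are no rows below to swap with -> zero pivot in column 3 (A is singular).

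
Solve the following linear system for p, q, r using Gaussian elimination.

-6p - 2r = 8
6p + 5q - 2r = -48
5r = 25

Forward elimination on [A|b]:
R2 <- R2 - (-1)*R1:  [   0    5   -4  -40 ]
Row echelon form:
[ -6  0  -2  |    8 ]
[  0  5  -4  |  -40 ]
[  0  0   5  |   25 ]
Back-substitution:
r = (25) / 5 = 5
q = (-40 - (-4)*(5)) / 5 = -4
p = (8 - (-2)*(5)) / -6 = -3

(-3, -4, 5)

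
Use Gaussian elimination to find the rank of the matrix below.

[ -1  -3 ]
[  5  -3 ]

Row reduction:
R2 <- R2 - (-5)*R1:  [   0  -18 ]
Row echelon form:
[ -1   -3 ]
[  0  -18 ]
Nonzero rows / pivot columns: 2

rank(A) = 2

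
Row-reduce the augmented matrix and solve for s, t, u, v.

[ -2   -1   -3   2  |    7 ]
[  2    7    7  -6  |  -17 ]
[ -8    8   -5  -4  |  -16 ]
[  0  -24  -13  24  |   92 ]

(-4, -1, 4, 5)

Forward elimination on [A|b]:
R2 <- R2 - (-1)*R1:  [   0    6    4   -4  -10 ]
R3 <- R3 - (4)*R1:  [   0   12    7  -12  -44 ]
R3 <- R3 - (2)*R2:  [   0    0   -1   -4  -24 ]
R4 <- R4 - (-4)*R2:  [  0   0   3   8  52 ]
R4 <- R4 - (-3)*R3:  [   0    0    0   -4  -20 ]
Row echelon form:
[ -2  -1  -3   2  |    7 ]
[  0   6   4  -4  |  -10 ]
[  0   0  -1  -4  |  -24 ]
[  0   0   0  -4  |  -20 ]
Back-substitution:
v = (-20) / -4 = 5
u = (-24 - (-4)*(5)) / -1 = 4
t = (-10 - (4)*(4) - (-4)*(5)) / 6 = -1
s = (7 - (-1)*(-1) - (-3)*(4) - (2)*(5)) / -2 = -4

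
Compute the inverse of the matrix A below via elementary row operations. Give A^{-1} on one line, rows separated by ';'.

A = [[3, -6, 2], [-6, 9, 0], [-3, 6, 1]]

inverse = [-1/3 -2/3 2/3; -2/9 -1/3 4/9; 1/3 0 1/3]

Gauss-Jordan on [A | I]:
R1 <- (1/3)*R1:  [   1   -2  2/3  |  1/3    0    0 ]
R2 <- R2 - (-6)*R1:  [  0  -3   4  |   2   1   0 ]
R3 <- R3 - (-3)*R1:  [ 0  0  3  |  1  0  1 ]
R2 <- (1/-3)*R2:  [    0     1  -4/3  |  -2/3  -1/3     0 ]
R1 <- R1 - (-2)*R2:  [    1     0    -2  |    -1  -2/3     0 ]
R3 <- (1/3)*R3:  [   0    0    1  |  1/3    0  1/3 ]
R1 <- R1 - (-2)*R3:  [    1     0     0  |  -1/3  -2/3   2/3 ]
R2 <- R2 - (-4/3)*R3:  [    0     1     0  |  -2/9  -1/3   4/9 ]
Right block of [I | A^{-1}] is the inverse:
[ -1/3  -2/3  2/3 ]
[ -2/9  -1/3  4/9 ]
[  1/3     0  1/3 ]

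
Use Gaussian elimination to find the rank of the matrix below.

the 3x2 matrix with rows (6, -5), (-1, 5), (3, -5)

Row reduction:
R2 <- R2 - (-1/6)*R1:  [    0  25/6 ]
R3 <- R3 - (1/2)*R1:  [    0  -5/2 ]
R3 <- R3 - (-3/5)*R2:  [ 0  0 ]
Row echelon form:
[ 6    -5 ]
[ 0  25/6 ]
[ 0     0 ]
Nonzero rows / pivot columns: 2

rank(A) = 2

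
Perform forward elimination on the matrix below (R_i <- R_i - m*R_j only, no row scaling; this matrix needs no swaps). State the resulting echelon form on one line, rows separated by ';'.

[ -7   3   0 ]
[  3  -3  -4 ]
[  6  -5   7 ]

Forward elimination:
R2 <- R2 - (-3/7)*R1:  [     0  -12/7     -4 ]
R3 <- R3 - (-6/7)*R1:  [     0  -17/7      7 ]
R3 <- R3 - (17/12)*R2:  [    0     0  38/3 ]
Row echelon form:
[ -7      3     0 ]
[  0  -12/7    -4 ]
[  0      0  38/3 ]

REF = [-7 3 0; 0 -12/7 -4; 0 0 38/3]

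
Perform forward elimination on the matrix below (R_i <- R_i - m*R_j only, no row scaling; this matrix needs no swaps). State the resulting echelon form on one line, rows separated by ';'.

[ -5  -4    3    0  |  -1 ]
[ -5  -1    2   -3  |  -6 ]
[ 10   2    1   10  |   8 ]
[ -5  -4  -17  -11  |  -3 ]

REF = [-5 -4 3 0 -1; 0 3 -1 -3 -5; 0 0 5 4 -4; 0 0 0 5 -18]

Forward elimination:
R2 <- R2 - (1)*R1:  [  0   3  -1  -3  -5 ]
R3 <- R3 - (-2)*R1:  [  0  -6   7  10   6 ]
R4 <- R4 - (1)*R1:  [   0    0  -20  -11   -2 ]
R3 <- R3 - (-2)*R2:  [  0   0   5   4  -4 ]
R4 <- R4 - (-4)*R3:  [   0    0    0    5  -18 ]
Row echelon form:
[ -5  -4   3   0  |   -1 ]
[  0   3  -1  -3  |   -5 ]
[  0   0   5   4  |   -4 ]
[  0   0   0   5  |  -18 ]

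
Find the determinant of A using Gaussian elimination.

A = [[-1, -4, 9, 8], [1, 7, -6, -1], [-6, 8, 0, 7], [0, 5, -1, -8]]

det(A) = -2992

Forward elimination:
R2 <- R2 - (-1)*R1:  [ 0  3  3  7 ]
R3 <- R3 - (6)*R1:  [   0   32  -54  -41 ]
R3 <- R3 - (32/3)*R2:  [      0       0     -86  -347/3 ]
R4 <- R4 - (5/3)*R2:  [     0      0     -6  -59/3 ]
R4 <- R4 - (3/43)*R3:  [         0          0          0  -1496/129 ]
Upper-triangular form:
[ -1  -4    9          8 ]
[  0   3    3          7 ]
[  0   0  -86     -347/3 ]
[  0   0    0  -1496/129 ]
det(A) = (-1)^0 * (-1) * (3) * (-86) * (-1496/129) = -2992  (0 row swaps -> sign +1)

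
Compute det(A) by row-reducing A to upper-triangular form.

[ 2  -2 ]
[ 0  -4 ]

det(A) = -8

Forward elimination:
Upper-triangular form:
[ 2  -2 ]
[ 0  -4 ]
det(A) = (-1)^0 * (2) * (-4) = -8  (0 row swaps -> sign +1)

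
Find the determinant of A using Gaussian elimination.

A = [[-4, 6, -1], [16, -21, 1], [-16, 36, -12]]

Forward elimination:
R2 <- R2 - (-4)*R1:  [  0   3  -3 ]
R3 <- R3 - (4)*R1:  [  0  12  -8 ]
R3 <- R3 - (4)*R2:  [ 0  0  4 ]
Upper-triangular form:
[ -4  6  -1 ]
[  0  3  -3 ]
[  0  0   4 ]
det(A) = (-1)^0 * (-4) * (3) * (4) = -48  (0 row swaps -> sign +1)

det(A) = -48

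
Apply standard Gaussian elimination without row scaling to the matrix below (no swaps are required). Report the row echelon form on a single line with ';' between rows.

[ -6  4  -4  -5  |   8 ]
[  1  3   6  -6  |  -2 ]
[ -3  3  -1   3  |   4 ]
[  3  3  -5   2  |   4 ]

REF = [-6 4 -4 -5 8; 0 11/3 16/3 -41/6 -2/3; 0 0 -5/11 81/11 2/11; 0 0 0 -1112/5 16/5]

Forward elimination:
R2 <- R2 - (-1/6)*R1:  [     0   11/3   16/3  -41/6   -2/3 ]
R3 <- R3 - (1/2)*R1:  [    0     1     1  11/2     0 ]
R4 <- R4 - (-1/2)*R1:  [    0     5    -7  -1/2     8 ]
R3 <- R3 - (3/11)*R2:  [     0      0  -5/11  81/11   2/11 ]
R4 <- R4 - (15/11)*R2:  [       0        0  -157/11    97/11    98/11 ]
R4 <- R4 - (157/5)*R3:  [       0        0        0  -1112/5     16/5 ]
Row echelon form:
[ -6     4     -4       -5  |     8 ]
[  0  11/3   16/3    -41/6  |  -2/3 ]
[  0     0  -5/11    81/11  |  2/11 ]
[  0     0      0  -1112/5  |  16/5 ]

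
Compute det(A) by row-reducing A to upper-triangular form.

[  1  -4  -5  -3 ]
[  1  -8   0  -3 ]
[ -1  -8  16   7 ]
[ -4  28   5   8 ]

det(A) = -64

Forward elimination:
R2 <- R2 - (1)*R1:  [  0  -4   5   0 ]
R3 <- R3 - (-1)*R1:  [   0  -12   11    4 ]
R4 <- R4 - (-4)*R1:  [   0   12  -15   -4 ]
R3 <- R3 - (3)*R2:  [  0   0  -4   4 ]
R4 <- R4 - (-3)*R2:  [  0   0   0  -4 ]
Upper-triangular form:
[ 1  -4  -5  -3 ]
[ 0  -4   5   0 ]
[ 0   0  -4   4 ]
[ 0   0   0  -4 ]
det(A) = (-1)^0 * (1) * (-4) * (-4) * (-4) = -64  (0 row swaps -> sign +1)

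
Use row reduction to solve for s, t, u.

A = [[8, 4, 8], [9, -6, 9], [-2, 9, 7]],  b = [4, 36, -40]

Forward elimination on [A|b]:
R2 <- R2 - (9/8)*R1:  [     0  -21/2      0   63/2 ]
R3 <- R3 - (-1/4)*R1:  [   0   10    9  -39 ]
R3 <- R3 - (-20/21)*R2:  [  0   0   9  -9 ]
Row echelon form:
[ 8      4  8  |     4 ]
[ 0  -21/2  0  |  63/2 ]
[ 0      0  9  |    -9 ]
Back-substitution:
u = (-9) / 9 = -1
t = (63/2) / (-21/2) = -3
s = (4 - (4)*(-3) - (8)*(-1)) / 8 = 3

(3, -3, -1)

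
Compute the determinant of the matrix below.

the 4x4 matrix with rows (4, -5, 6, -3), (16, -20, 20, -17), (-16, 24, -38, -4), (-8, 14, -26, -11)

det(A) = -64

Forward elimination:
R2 <- R2 - (4)*R1:  [  0   0  -4  -5 ]
R3 <- R3 - (-4)*R1:  [   0    4  -14  -16 ]
R4 <- R4 - (-2)*R1:  [   0    4  -14  -17 ]
R2 <-> R3   (pivot in column 2 was zero)
[ 4  -5    6   -3 ]
[ 0   4  -14  -16 ]
[ 0   0   -4   -5 ]
[ 0   4  -14  -17 ]
R4 <- R4 - (1)*R2:  [  0   0   0  -1 ]
Upper-triangular form:
[ 4  -5    6   -3 ]
[ 0   4  -14  -16 ]
[ 0   0   -4   -5 ]
[ 0   0    0   -1 ]
det(A) = (-1)^1 * (4) * (4) * (-4) * (-1) = -64  (1 row swap -> sign -1)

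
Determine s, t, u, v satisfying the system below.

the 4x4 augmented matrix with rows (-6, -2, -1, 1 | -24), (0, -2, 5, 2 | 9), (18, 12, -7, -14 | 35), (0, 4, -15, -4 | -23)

(4, 1, 1, 3)

Forward elimination on [A|b]:
R3 <- R3 - (-3)*R1:  [   0    6  -10  -11  -37 ]
R3 <- R3 - (-3)*R2:  [   0    0    5   -5  -10 ]
R4 <- R4 - (-2)*R2:  [  0   0  -5   0  -5 ]
R4 <- R4 - (-1)*R3:  [   0    0    0   -5  -15 ]
Row echelon form:
[ -6  -2  -1   1  |  -24 ]
[  0  -2   5   2  |    9 ]
[  0   0   5  -5  |  -10 ]
[  0   0   0  -5  |  -15 ]
Back-substitution:
v = (-15) / -5 = 3
u = (-10 - (-5)*(3)) / 5 = 1
t = (9 - (5)*(1) - (2)*(3)) / -2 = 1
s = (-24 - (-2)*(1) - (-1)*(1) - (1)*(3)) / -6 = 4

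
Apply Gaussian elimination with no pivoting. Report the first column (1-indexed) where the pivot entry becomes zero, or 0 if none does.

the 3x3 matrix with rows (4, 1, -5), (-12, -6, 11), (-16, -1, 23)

first zero-pivot column = 0

Naive forward elimination:
R2 <- R2 - (-3)*R1:  [  0  -3  -4 ]
R3 <- R3 - (-4)*R1:  [ 0  3  3 ]
R3 <- R3 - (-1)*R2:  [  0   0  -1 ]
All pivots nonzero; naive elimination completes without hitting a zero pivot.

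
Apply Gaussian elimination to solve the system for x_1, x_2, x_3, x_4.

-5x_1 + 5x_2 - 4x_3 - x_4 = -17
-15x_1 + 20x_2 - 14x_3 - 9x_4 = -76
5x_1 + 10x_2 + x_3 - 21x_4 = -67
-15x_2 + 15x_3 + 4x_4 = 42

(1, -1, 1, 3)

Forward elimination on [A|b]:
R2 <- R2 - (3)*R1:  [   0    5   -2   -6  -25 ]
R3 <- R3 - (-1)*R1:  [   0   15   -3  -22  -84 ]
R3 <- R3 - (3)*R2:  [  0   0   3  -4  -9 ]
R4 <- R4 - (-3)*R2:  [   0    0    9  -14  -33 ]
R4 <- R4 - (3)*R3:  [  0   0   0  -2  -6 ]
Row echelon form:
[ -5  5  -4  -1  |  -17 ]
[  0  5  -2  -6  |  -25 ]
[  0  0   3  -4  |   -9 ]
[  0  0   0  -2  |   -6 ]
Back-substitution:
x_4 = (-6) / -2 = 3
x_3 = (-9 - (-4)*(3)) / 3 = 1
x_2 = (-25 - (-2)*(1) - (-6)*(3)) / 5 = -1
x_1 = (-17 - (5)*(-1) - (-4)*(1) - (-1)*(3)) / -5 = 1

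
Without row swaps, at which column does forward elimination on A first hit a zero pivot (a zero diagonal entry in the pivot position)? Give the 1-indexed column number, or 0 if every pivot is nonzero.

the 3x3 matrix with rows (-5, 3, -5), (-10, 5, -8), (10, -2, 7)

Naive forward elimination:
R2 <- R2 - (2)*R1:  [  0  -1   2 ]
R3 <- R3 - (-2)*R1:  [  0   4  -3 ]
R3 <- R3 - (-4)*R2:  [ 0  0  5 ]
All pivots nonzero; naive elimination completes without hitting a zero pivot.

first zero-pivot column = 0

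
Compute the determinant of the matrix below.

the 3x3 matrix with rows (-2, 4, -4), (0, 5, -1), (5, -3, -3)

det(A) = 116

Forward elimination:
R3 <- R3 - (-5/2)*R1:  [   0    7  -13 ]
R3 <- R3 - (7/5)*R2:  [     0      0  -58/5 ]
Upper-triangular form:
[ -2  4     -4 ]
[  0  5     -1 ]
[  0  0  -58/5 ]
det(A) = (-1)^0 * (-2) * (5) * (-58/5) = 116  (0 row swaps -> sign +1)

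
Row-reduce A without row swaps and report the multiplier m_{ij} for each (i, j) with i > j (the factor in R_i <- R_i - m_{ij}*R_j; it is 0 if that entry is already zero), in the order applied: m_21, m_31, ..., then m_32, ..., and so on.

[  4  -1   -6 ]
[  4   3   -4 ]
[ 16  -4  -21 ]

multipliers: 1, 4, 0

Forward elimination:
R2 <- R2 - (1)*R1:  [ 0  4  2 ]
R3 <- R3 - (4)*R1:  [ 0  0  3 ]
R3: entry in column 2 is already 0 -> m_{32} = 0 (no row operation needed)
Multipliers (in order of application): m_{21} = 1, m_{31} = 4, m_{32} = 0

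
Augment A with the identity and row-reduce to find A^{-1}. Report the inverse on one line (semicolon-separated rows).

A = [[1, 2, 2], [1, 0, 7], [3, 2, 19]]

inverse = [7/3 17/3 -7/3; -1/3 -13/6 5/6; -1/3 -2/3 1/3]

Gauss-Jordan on [A | I]:
R2 <- R2 - (1)*R1:  [  0  -2   5  |  -1   1   0 ]
R3 <- R3 - (3)*R1:  [  0  -4  13  |  -3   0   1 ]
R2 <- (1/-2)*R2:  [    0     1  -5/2  |   1/2  -1/2     0 ]
R1 <- R1 - (2)*R2:  [ 1  0  7  |  0  1  0 ]
R3 <- R3 - (-4)*R2:  [  0   0   3  |  -1  -2   1 ]
R3 <- (1/3)*R3:  [    0     0     1  |  -1/3  -2/3   1/3 ]
R1 <- R1 - (7)*R3:  [    1     0     0  |   7/3  17/3  -7/3 ]
R2 <- R2 - (-5/2)*R3:  [     0      1      0  |   -1/3  -13/6    5/6 ]
Right block of [I | A^{-1}] is the inverse:
[  7/3   17/3  -7/3 ]
[ -1/3  -13/6   5/6 ]
[ -1/3   -2/3   1/3 ]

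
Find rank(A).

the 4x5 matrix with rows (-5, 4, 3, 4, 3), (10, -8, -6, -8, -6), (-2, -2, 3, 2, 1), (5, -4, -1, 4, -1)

rank(A) = 3

Row reduction:
R2 <- R2 - (-2)*R1:  [ 0  0  0  0  0 ]
R3 <- R3 - (2/5)*R1:  [     0  -18/5    9/5    2/5   -1/5 ]
R4 <- R4 - (-1)*R1:  [ 0  0  2  8  2 ]
R2 <-> R3   (pivot in column 2 was zero)
[ -5      4    3    4     3 ]
[  0  -18/5  9/5  2/5  -1/5 ]
[  0      0    0    0     0 ]
[  0      0    2    8     2 ]
R3 <-> R4   (pivot in column 3 was zero)
[ -5      4    3    4     3 ]
[  0  -18/5  9/5  2/5  -1/5 ]
[  0      0    2    8     2 ]
[  0      0    0    0     0 ]
Row echelon form:
[ -5      4    3    4     3 ]
[  0  -18/5  9/5  2/5  -1/5 ]
[  0      0    2    8     2 ]
[  0      0    0    0     0 ]
Nonzero rows / pivot columns: 3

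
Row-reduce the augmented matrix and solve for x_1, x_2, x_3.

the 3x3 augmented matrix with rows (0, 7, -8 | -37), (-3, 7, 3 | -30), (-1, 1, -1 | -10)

Forward elimination on [A|b]:
R1 <-> R2   (pivot in column 1 was zero)
[ -3  7   3  -30 ]
[  0  7  -8  -37 ]
[ -1  1  -1  -10 ]
R3 <- R3 - (1/3)*R1:  [    0  -4/3    -2     0 ]
R3 <- R3 - (-4/21)*R2:  [       0        0   -74/21  -148/21 ]
Row echelon form:
[ -3  7       3  |      -30 ]
[  0  7      -8  |      -37 ]
[  0  0  -74/21  |  -148/21 ]
Back-substitution:
x_3 = (-148/21) / (-74/21) = 2
x_2 = (-37 - (-8)*(2)) / 7 = -3
x_1 = (-30 - (7)*(-3) - (3)*(2)) / -3 = 5

(5, -3, 2)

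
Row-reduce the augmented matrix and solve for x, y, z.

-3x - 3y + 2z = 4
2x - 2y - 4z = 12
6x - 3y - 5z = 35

Forward elimination on [A|b]:
R2 <- R2 - (-2/3)*R1:  [    0    -4  -8/3  44/3 ]
R3 <- R3 - (-2)*R1:  [  0  -9  -1  43 ]
R3 <- R3 - (9/4)*R2:  [  0   0   5  10 ]
Row echelon form:
[ -3  -3     2  |     4 ]
[  0  -4  -8/3  |  44/3 ]
[  0   0     5  |    10 ]
Back-substitution:
z = (10) / 5 = 2
y = (44/3 - (-8/3)*(2)) / -4 = -5
x = (4 - (-3)*(-5) - (2)*(2)) / -3 = 5

(5, -5, 2)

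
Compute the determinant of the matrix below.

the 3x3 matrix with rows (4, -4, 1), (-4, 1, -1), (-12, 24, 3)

Forward elimination:
R2 <- R2 - (-1)*R1:  [  0  -3   0 ]
R3 <- R3 - (-3)*R1:  [  0  12   6 ]
R3 <- R3 - (-4)*R2:  [ 0  0  6 ]
Upper-triangular form:
[ 4  -4  1 ]
[ 0  -3  0 ]
[ 0   0  6 ]
det(A) = (-1)^0 * (4) * (-3) * (6) = -72  (0 row swaps -> sign +1)

det(A) = -72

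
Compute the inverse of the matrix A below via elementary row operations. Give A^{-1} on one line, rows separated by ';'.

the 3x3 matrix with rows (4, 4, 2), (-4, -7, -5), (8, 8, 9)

Gauss-Jordan on [A | I]:
R1 <- (1/4)*R1:  [   1    1  1/2  |  1/4    0    0 ]
R2 <- R2 - (-4)*R1:  [  0  -3  -3  |   1   1   0 ]
R3 <- R3 - (8)*R1:  [  0   0   5  |  -2   0   1 ]
R2 <- (1/-3)*R2:  [    0     1     1  |  -1/3  -1/3     0 ]
R1 <- R1 - (1)*R2:  [    1     0  -1/2  |  7/12   1/3     0 ]
R3 <- (1/5)*R3:  [    0     0     1  |  -2/5     0   1/5 ]
R1 <- R1 - (-1/2)*R3:  [     1      0      0  |  23/60    1/3   1/10 ]
R2 <- R2 - (1)*R3:  [    0     1     0  |  1/15  -1/3  -1/5 ]
Right block of [I | A^{-1}] is the inverse:
[ 23/60   1/3  1/10 ]
[  1/15  -1/3  -1/5 ]
[  -2/5     0   1/5 ]

inverse = [23/60 1/3 1/10; 1/15 -1/3 -1/5; -2/5 0 1/5]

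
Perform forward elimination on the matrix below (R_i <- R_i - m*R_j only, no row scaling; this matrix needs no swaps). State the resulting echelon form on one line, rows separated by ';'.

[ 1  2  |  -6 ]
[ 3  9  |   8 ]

Forward elimination:
R2 <- R2 - (3)*R1:  [  0   3  26 ]
Row echelon form:
[ 1  2  |  -6 ]
[ 0  3  |  26 ]

REF = [1 2 -6; 0 3 26]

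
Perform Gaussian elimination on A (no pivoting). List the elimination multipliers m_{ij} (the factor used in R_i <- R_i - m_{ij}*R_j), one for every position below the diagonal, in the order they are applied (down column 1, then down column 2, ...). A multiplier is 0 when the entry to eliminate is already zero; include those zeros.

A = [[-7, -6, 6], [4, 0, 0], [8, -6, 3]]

multipliers: -4/7, -8/7, 15/4

Forward elimination:
R2 <- R2 - (-4/7)*R1:  [     0  -24/7   24/7 ]
R3 <- R3 - (-8/7)*R1:  [     0  -90/7   69/7 ]
R3 <- R3 - (15/4)*R2:  [  0   0  -3 ]
Multipliers (in order of application): m_{21} = -4/7, m_{31} = -8/7, m_{32} = 15/4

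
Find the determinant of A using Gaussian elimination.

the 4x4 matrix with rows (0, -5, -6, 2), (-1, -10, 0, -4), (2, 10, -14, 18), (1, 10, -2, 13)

det(A) = 30

Forward elimination:
R1 <-> R2   (pivot in column 1 was zero)
[ -1  -10    0  -4 ]
[  0   -5   -6   2 ]
[  2   10  -14  18 ]
[  1   10   -2  13 ]
R3 <- R3 - (-2)*R1:  [   0  -10  -14   10 ]
R4 <- R4 - (-1)*R1:  [  0   0  -2   9 ]
R3 <- R3 - (2)*R2:  [  0   0  -2   6 ]
R4 <- R4 - (1)*R3:  [ 0  0  0  3 ]
Upper-triangular form:
[ -1  -10   0  -4 ]
[  0   -5  -6   2 ]
[  0    0  -2   6 ]
[  0    0   0   3 ]
det(A) = (-1)^1 * (-1) * (-5) * (-2) * (3) = 30  (1 row swap -> sign -1)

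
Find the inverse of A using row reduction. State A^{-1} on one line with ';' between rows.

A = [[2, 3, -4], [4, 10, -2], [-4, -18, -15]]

inverse = [93/20 -117/40 -17/20; -17/10 23/20 3/10; 4/5 -3/5 -1/5]

Gauss-Jordan on [A | I]:
R1 <- (1/2)*R1:  [   1  3/2   -2  |  1/2    0    0 ]
R2 <- R2 - (4)*R1:  [  0   4   6  |  -2   1   0 ]
R3 <- R3 - (-4)*R1:  [   0  -12  -23  |    2    0    1 ]
R2 <- (1/4)*R2:  [    0     1   3/2  |  -1/2   1/4     0 ]
R1 <- R1 - (3/2)*R2:  [     1      0  -17/4  |    5/4   -3/8      0 ]
R3 <- R3 - (-12)*R2:  [  0   0  -5  |  -4   3   1 ]
R3 <- (1/-5)*R3:  [    0     0     1  |   4/5  -3/5  -1/5 ]
R1 <- R1 - (-17/4)*R3:  [       1        0        0  |    93/20  -117/40   -17/20 ]
R2 <- R2 - (3/2)*R3:  [      0       1       0  |  -17/10   23/20    3/10 ]
Right block of [I | A^{-1}] is the inverse:
[  93/20  -117/40  -17/20 ]
[ -17/10    23/20    3/10 ]
[    4/5     -3/5    -1/5 ]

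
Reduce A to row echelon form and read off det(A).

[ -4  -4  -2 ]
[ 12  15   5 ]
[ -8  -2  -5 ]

Forward elimination:
R2 <- R2 - (-3)*R1:  [  0   3  -1 ]
R3 <- R3 - (2)*R1:  [  0   6  -1 ]
R3 <- R3 - (2)*R2:  [ 0  0  1 ]
Upper-triangular form:
[ -4  -4  -2 ]
[  0   3  -1 ]
[  0   0   1 ]
det(A) = (-1)^0 * (-4) * (3) * (1) = -12  (0 row swaps -> sign +1)

det(A) = -12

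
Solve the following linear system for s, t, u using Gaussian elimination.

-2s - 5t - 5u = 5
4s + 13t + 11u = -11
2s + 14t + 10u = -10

(0, 0, -1)

Forward elimination on [A|b]:
R2 <- R2 - (-2)*R1:  [  0   3   1  -1 ]
R3 <- R3 - (-1)*R1:  [  0   9   5  -5 ]
R3 <- R3 - (3)*R2:  [  0   0   2  -2 ]
Row echelon form:
[ -2  -5  -5  |   5 ]
[  0   3   1  |  -1 ]
[  0   0   2  |  -2 ]
Back-substitution:
u = (-2) / 2 = -1
t = (-1 - (1)*(-1)) / 3 = 0
s = (5 - (-5)*(0) - (-5)*(-1)) / -2 = 0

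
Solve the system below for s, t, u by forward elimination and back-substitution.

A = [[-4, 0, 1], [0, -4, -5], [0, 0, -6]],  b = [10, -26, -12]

(-2, 4, 2)

Forward elimination on [A|b]:
Row echelon form:
[ -4   0   1  |   10 ]
[  0  -4  -5  |  -26 ]
[  0   0  -6  |  -12 ]
Back-substitution:
u = (-12) / -6 = 2
t = (-26 - (-5)*(2)) / -4 = 4
s = (10 - (1)*(2)) / -4 = -2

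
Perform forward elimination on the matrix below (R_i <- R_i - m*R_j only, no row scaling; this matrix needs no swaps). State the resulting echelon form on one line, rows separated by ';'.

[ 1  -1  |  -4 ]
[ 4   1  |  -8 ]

Forward elimination:
R2 <- R2 - (4)*R1:  [ 0  5  8 ]
Row echelon form:
[ 1  -1  |  -4 ]
[ 0   5  |   8 ]

REF = [1 -1 -4; 0 5 8]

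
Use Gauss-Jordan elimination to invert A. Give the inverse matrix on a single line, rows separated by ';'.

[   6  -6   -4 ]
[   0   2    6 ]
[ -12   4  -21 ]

inverse = [11/10 71/30 7/15; 6/5 29/10 3/5; -2/5 -4/5 -1/5]

Gauss-Jordan on [A | I]:
R1 <- (1/6)*R1:  [    1    -1  -2/3  |   1/6     0     0 ]
R3 <- R3 - (-12)*R1:  [   0   -8  -29  |    2    0    1 ]
R2 <- (1/2)*R2:  [   0    1    3  |    0  1/2    0 ]
R1 <- R1 - (-1)*R2:  [   1    0  7/3  |  1/6  1/2    0 ]
R3 <- R3 - (-8)*R2:  [  0   0  -5  |   2   4   1 ]
R3 <- (1/-5)*R3:  [    0     0     1  |  -2/5  -4/5  -1/5 ]
R1 <- R1 - (7/3)*R3:  [     1      0      0  |  11/10  71/30   7/15 ]
R2 <- R2 - (3)*R3:  [     0      1      0  |    6/5  29/10    3/5 ]
Right block of [I | A^{-1}] is the inverse:
[ 11/10  71/30  7/15 ]
[   6/5  29/10   3/5 ]
[  -2/5   -4/5  -1/5 ]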